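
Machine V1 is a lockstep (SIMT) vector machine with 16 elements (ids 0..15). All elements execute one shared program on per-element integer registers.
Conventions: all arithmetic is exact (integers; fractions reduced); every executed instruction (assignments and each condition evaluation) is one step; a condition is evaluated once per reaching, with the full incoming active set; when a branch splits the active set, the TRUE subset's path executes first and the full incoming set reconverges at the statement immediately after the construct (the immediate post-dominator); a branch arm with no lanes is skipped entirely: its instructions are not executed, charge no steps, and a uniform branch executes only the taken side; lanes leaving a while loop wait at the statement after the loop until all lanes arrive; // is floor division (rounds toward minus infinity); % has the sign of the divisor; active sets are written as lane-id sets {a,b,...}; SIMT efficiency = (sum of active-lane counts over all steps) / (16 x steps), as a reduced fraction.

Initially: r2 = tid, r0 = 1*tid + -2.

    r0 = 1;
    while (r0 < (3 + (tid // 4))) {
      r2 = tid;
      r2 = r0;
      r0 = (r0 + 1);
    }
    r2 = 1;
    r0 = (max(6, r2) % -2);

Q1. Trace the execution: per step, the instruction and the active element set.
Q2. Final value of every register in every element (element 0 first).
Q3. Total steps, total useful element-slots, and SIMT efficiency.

step 0: r0 <- 1                      {0,1,2,3,4,5,6,7,8,9,10,11,12,13,14,15}
step 1: eval (r0 < (3 + (tid // 4))) {0,1,2,3,4,5,6,7,8,9,10,11,12,13,14,15}
step 2: r2 <- tid                    {0,1,2,3,4,5,6,7,8,9,10,11,12,13,14,15}
step 3: r2 <- r0                     {0,1,2,3,4,5,6,7,8,9,10,11,12,13,14,15}
step 4: r0 <- (r0 + 1)               {0,1,2,3,4,5,6,7,8,9,10,11,12,13,14,15}
step 5: eval (r0 < (3 + (tid // 4))) {0,1,2,3,4,5,6,7,8,9,10,11,12,13,14,15}
step 6: r2 <- tid                    {0,1,2,3,4,5,6,7,8,9,10,11,12,13,14,15}
step 7: r2 <- r0                     {0,1,2,3,4,5,6,7,8,9,10,11,12,13,14,15}
step 8: r0 <- (r0 + 1)               {0,1,2,3,4,5,6,7,8,9,10,11,12,13,14,15}
step 9: eval (r0 < (3 + (tid // 4))) {0,1,2,3,4,5,6,7,8,9,10,11,12,13,14,15}
step 10: r2 <- tid                    {4,5,6,7,8,9,10,11,12,13,14,15}
step 11: r2 <- r0                     {4,5,6,7,8,9,10,11,12,13,14,15}
step 12: r0 <- (r0 + 1)               {4,5,6,7,8,9,10,11,12,13,14,15}
step 13: eval (r0 < (3 + (tid // 4))) {4,5,6,7,8,9,10,11,12,13,14,15}
step 14: r2 <- tid                    {8,9,10,11,12,13,14,15}
step 15: r2 <- r0                     {8,9,10,11,12,13,14,15}
step 16: r0 <- (r0 + 1)               {8,9,10,11,12,13,14,15}
step 17: eval (r0 < (3 + (tid // 4))) {8,9,10,11,12,13,14,15}
step 18: r2 <- tid                    {12,13,14,15}
step 19: r2 <- r0                     {12,13,14,15}
step 20: r0 <- (r0 + 1)               {12,13,14,15}
step 21: eval (r0 < (3 + (tid // 4))) {12,13,14,15}
step 22: r2 <- 1                      {0,1,2,3,4,5,6,7,8,9,10,11,12,13,14,15}
step 23: r0 <- (max(6, r2) % -2)      {0,1,2,3,4,5,6,7,8,9,10,11,12,13,14,15}

Answer: 24 steps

r2: 1,1,1,1,1,1,1,1,1,1,1,1,1,1,1,1
r0: 0,0,0,0,0,0,0,0,0,0,0,0,0,0,0,0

steps = 24; useful = 288; efficiency = 288/384 = 3/4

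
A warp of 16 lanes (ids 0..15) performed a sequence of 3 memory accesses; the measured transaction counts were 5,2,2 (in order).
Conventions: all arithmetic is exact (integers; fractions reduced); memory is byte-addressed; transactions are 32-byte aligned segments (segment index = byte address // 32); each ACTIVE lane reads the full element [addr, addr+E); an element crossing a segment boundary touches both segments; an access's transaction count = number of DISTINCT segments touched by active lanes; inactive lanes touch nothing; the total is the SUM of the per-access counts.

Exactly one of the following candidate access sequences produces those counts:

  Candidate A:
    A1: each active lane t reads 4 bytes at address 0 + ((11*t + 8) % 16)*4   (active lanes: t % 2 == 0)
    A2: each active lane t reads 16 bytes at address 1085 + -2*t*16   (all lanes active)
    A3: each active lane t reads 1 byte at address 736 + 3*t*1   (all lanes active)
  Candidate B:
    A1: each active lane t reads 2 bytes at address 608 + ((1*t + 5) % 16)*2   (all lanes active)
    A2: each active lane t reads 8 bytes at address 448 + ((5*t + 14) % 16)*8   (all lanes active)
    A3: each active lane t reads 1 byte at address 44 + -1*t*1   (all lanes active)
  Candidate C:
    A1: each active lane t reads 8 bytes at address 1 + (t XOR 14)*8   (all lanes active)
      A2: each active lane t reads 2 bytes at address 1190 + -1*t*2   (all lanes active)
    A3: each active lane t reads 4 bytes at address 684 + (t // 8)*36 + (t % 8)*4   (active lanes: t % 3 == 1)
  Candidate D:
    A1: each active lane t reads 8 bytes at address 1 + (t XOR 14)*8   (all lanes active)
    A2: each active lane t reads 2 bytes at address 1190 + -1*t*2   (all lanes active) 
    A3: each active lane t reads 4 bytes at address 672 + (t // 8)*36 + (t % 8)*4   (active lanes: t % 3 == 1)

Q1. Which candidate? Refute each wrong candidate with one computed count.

A: A1 gives 2 transactions, not 5
B: A1 gives 1 transaction, not 5
C: A3 gives 3 transactions, not 2
D: all counts match (5,2,2)

Answer: D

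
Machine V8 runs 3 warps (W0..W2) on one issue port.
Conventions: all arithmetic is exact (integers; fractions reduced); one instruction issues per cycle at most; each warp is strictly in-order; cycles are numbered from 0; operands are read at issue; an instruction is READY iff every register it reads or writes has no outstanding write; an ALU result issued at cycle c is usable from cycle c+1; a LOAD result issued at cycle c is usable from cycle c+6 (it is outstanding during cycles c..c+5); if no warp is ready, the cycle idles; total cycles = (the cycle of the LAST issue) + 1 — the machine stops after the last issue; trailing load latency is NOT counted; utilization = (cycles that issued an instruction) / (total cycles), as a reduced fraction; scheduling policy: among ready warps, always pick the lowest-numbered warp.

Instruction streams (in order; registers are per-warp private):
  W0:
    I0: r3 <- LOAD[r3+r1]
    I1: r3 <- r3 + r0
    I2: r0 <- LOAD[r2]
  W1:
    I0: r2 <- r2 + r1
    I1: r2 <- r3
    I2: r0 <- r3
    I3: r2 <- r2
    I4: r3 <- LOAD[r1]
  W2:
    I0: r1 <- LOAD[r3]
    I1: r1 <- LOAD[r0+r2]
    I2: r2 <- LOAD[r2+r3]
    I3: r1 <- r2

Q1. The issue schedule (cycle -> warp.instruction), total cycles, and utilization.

cycle 0: W0.I0
cycle 1: W1.I0
cycle 2: W1.I1
cycle 3: W1.I2
cycle 4: W1.I3
cycle 5: W1.I4
cycle 6: W0.I1
cycle 7: W0.I2
cycle 8: W2.I0
cycle 9: idle
cycle 10: idle
cycle 11: idle
cycle 12: idle
cycle 13: idle
cycle 14: W2.I1
cycle 15: W2.I2
cycle 16: idle
cycle 17: idle
cycle 18: idle
cycle 19: idle
cycle 20: idle
cycle 21: W2.I3

Answer: 22 cycles, utilization 6/11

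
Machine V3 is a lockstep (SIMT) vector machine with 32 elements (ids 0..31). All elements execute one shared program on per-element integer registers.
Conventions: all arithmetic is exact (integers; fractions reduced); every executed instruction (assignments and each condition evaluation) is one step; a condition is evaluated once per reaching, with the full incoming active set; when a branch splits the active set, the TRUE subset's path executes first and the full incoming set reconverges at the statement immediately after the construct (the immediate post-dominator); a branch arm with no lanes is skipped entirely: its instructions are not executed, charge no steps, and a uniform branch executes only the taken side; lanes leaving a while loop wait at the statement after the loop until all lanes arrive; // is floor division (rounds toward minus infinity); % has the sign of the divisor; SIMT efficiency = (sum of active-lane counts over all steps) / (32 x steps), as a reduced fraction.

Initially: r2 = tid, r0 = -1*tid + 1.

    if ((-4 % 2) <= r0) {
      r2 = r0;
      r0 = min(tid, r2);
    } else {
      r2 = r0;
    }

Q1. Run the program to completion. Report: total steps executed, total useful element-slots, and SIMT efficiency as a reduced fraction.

Answer: 4 steps, 66 useful, 33/64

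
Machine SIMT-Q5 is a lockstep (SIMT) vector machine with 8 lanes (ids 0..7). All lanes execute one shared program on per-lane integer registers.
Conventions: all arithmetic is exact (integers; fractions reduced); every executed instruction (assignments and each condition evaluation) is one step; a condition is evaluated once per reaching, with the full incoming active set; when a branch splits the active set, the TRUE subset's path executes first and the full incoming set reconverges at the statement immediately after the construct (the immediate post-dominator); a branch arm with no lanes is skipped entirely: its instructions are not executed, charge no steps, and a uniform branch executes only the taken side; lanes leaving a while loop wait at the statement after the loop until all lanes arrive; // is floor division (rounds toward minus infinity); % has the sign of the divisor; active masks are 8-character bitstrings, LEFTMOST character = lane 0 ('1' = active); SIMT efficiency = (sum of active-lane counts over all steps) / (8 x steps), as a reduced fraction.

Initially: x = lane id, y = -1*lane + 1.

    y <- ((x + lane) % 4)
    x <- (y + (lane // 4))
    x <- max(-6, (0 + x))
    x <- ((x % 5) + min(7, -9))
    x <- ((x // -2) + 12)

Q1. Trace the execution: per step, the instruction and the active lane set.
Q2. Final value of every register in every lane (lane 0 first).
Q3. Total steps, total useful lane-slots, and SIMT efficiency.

step 0: y <- ((x + lane) % 4)        11111111
step 1: x <- (y + (lane // 4))       11111111
step 2: x <- max(-6, (0 + x))        11111111
step 3: x <- ((x % 5) + min(7, -9))  11111111
step 4: x <- ((x // -2) + 12)        11111111

Answer: 5 steps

x: 16,15,16,15,16,15,16,15
y: 0,2,0,2,0,2,0,2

steps = 5; useful = 40; efficiency = 40/40 = 1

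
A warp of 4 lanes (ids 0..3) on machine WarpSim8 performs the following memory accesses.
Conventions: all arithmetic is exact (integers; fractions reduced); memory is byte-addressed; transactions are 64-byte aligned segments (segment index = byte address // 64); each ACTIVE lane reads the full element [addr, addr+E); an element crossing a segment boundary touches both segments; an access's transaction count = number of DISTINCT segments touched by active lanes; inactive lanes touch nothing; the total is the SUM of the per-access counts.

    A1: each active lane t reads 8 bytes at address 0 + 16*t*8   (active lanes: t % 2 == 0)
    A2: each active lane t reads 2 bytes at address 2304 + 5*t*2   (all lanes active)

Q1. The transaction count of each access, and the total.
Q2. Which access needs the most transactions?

A1: 2 transactions
A2: 1 transaction

Answer: 2,1; total 3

Answer: A1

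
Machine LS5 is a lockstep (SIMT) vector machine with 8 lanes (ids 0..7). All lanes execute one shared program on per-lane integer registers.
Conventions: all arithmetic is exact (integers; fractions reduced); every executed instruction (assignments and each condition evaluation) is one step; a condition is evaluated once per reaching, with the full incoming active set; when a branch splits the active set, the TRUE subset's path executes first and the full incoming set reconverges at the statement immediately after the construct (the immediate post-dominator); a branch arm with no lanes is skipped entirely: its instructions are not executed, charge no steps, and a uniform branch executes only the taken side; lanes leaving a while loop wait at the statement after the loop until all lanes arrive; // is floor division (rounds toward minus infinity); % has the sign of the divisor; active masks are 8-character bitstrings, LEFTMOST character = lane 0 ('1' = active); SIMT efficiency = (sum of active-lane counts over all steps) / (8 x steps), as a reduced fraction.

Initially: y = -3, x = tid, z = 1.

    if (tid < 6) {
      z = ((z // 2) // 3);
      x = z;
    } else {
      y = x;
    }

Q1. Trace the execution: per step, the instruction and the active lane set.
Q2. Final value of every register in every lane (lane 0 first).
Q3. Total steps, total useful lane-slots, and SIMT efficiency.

step 0: eval (tid < 6)               11111111
step 1: z <- ((z // 2) // 3)         11111100
step 2: x <- z                       11111100
step 3: y <- x                       00000011

Answer: 4 steps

y: -3,-3,-3,-3,-3,-3,6,7
x: 0,0,0,0,0,0,6,7
z: 0,0,0,0,0,0,1,1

steps = 4; useful = 22; efficiency = 22/32 = 11/16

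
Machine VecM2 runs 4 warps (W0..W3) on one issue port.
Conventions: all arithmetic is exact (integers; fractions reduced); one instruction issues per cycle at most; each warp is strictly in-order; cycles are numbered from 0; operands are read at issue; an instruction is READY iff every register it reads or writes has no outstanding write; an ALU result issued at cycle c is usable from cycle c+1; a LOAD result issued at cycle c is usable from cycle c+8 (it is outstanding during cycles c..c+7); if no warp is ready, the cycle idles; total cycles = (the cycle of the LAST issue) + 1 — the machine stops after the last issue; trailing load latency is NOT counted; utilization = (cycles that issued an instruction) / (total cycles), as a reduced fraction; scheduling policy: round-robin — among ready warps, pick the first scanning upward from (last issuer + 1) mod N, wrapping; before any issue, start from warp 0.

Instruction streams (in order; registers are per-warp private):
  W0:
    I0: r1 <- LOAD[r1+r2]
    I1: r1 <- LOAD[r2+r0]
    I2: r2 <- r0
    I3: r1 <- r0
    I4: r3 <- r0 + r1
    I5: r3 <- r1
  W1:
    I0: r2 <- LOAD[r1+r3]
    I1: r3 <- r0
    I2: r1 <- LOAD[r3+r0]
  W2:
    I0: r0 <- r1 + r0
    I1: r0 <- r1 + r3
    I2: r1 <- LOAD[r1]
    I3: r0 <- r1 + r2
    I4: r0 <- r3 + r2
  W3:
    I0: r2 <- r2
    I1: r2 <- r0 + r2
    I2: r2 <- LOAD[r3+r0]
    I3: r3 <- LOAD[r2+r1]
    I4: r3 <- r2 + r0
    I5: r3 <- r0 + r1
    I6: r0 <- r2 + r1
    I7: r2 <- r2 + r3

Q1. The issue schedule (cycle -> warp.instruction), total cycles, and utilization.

cycle 0: W0.I0
cycle 1: W1.I0
cycle 2: W2.I0
cycle 3: W3.I0
cycle 4: W1.I1
cycle 5: W2.I1
cycle 6: W3.I1
cycle 7: W1.I2
cycle 8: W2.I2
cycle 9: W3.I2
cycle 10: W0.I1
cycle 11: W0.I2
cycle 12: idle
cycle 13: idle
cycle 14: idle
cycle 15: idle
cycle 16: W2.I3
cycle 17: W3.I3
cycle 18: W0.I3
cycle 19: W2.I4
cycle 20: W0.I4
cycle 21: W0.I5
cycle 22: idle
cycle 23: idle
cycle 24: idle
cycle 25: W3.I4
cycle 26: W3.I5
cycle 27: W3.I6
cycle 28: W3.I7

Answer: 29 cycles, utilization 22/29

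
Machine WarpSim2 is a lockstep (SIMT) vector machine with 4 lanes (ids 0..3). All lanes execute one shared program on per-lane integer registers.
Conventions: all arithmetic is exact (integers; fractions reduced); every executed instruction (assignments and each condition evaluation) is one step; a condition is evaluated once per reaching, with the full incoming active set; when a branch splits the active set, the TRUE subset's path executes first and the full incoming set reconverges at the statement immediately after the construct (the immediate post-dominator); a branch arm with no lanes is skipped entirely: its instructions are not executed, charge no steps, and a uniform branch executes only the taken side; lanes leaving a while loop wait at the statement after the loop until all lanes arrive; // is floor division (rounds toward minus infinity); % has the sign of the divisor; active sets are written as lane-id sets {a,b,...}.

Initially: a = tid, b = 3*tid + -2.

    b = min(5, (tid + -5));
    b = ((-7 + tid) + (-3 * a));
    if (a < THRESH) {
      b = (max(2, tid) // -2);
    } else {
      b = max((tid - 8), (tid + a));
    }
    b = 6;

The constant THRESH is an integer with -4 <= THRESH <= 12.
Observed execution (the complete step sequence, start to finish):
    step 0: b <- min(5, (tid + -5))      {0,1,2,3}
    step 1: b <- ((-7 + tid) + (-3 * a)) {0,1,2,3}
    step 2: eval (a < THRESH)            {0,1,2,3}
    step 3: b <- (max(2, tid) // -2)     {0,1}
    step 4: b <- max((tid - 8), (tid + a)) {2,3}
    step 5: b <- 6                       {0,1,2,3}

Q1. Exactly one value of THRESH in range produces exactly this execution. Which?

Answer: THRESH = 2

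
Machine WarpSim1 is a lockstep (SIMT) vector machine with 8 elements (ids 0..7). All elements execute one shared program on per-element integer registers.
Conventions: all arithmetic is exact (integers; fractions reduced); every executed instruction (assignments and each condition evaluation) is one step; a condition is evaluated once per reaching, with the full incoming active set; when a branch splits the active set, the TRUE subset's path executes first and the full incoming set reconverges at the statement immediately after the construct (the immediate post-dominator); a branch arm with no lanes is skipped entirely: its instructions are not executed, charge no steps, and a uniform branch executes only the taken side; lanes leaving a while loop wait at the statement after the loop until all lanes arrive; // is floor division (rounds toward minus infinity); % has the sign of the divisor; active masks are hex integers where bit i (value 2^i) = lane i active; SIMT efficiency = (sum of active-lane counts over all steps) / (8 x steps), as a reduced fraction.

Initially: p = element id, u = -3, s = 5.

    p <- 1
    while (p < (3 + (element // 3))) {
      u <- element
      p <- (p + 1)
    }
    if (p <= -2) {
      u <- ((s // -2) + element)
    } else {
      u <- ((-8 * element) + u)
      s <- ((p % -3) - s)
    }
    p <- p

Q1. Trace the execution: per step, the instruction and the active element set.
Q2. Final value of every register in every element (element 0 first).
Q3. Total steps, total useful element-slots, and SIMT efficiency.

step 0: p <- 1                       0xff
step 1: eval (p < (3 + (element // 3))) 0xff
step 2: u <- element                 0xff
step 3: p <- (p + 1)                 0xff
step 4: eval (p < (3 + (element // 3))) 0xff
step 5: u <- element                 0xff
step 6: p <- (p + 1)                 0xff
step 7: eval (p < (3 + (element // 3))) 0xff
step 8: u <- element                 0xf8
step 9: p <- (p + 1)                 0xf8
step 10: eval (p < (3 + (element // 3))) 0xf8
step 11: u <- element                 0xc0
step 12: p <- (p + 1)                 0xc0
step 13: eval (p < (3 + (element // 3))) 0xc0
step 14: eval (p <= -2)               0xff
step 15: u <- ((-8 * element) + u)    0xff
step 16: s <- ((p % -3) - s)          0xff
step 17: p <- p                       0xff

Answer: 18 steps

p: 3,3,3,4,4,4,5,5
u: 0,-7,-14,-21,-28,-35,-42,-49
s: -5,-5,-5,-7,-7,-7,-6,-6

steps = 18; useful = 117; efficiency = 117/144 = 13/16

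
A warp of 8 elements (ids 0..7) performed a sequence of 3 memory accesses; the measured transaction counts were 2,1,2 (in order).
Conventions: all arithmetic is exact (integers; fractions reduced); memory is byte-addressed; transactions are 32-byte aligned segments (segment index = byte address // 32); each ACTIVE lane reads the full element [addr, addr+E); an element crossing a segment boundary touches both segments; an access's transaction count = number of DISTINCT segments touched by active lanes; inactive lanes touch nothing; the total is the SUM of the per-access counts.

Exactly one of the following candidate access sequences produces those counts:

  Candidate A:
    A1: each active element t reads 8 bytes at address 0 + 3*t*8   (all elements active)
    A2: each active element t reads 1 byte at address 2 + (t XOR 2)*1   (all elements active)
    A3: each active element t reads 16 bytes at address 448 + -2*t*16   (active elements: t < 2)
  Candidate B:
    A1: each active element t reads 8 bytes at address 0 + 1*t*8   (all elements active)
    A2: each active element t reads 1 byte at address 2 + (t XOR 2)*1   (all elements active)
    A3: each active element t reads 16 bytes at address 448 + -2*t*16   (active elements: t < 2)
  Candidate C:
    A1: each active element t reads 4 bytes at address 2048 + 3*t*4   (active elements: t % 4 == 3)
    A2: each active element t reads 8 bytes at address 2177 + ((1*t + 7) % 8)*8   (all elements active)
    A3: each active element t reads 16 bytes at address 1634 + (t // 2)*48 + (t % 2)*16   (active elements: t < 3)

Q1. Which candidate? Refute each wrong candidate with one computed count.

A: A1 gives 6 transactions, not 2
C: A2 gives 3 transactions, not 1
B: all counts match (2,1,2)

Answer: B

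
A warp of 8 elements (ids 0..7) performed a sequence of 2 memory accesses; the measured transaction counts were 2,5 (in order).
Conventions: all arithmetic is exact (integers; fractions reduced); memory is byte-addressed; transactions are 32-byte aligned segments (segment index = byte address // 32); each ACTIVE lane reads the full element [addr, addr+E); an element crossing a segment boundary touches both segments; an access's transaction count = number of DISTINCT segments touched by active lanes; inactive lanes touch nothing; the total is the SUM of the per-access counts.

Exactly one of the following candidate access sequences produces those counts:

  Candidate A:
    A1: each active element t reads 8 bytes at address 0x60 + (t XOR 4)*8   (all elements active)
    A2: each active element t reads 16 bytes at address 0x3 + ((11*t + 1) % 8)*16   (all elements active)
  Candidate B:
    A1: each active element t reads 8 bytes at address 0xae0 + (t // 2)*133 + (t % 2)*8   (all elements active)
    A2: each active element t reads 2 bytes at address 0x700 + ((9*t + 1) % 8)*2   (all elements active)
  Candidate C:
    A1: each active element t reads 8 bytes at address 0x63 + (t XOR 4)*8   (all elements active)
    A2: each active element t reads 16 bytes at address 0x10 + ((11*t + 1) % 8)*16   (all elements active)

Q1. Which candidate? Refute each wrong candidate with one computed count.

B: A1 gives 4 transactions, not 2
C: A1 gives 3 transactions, not 2
A: all counts match (2,5)

Answer: A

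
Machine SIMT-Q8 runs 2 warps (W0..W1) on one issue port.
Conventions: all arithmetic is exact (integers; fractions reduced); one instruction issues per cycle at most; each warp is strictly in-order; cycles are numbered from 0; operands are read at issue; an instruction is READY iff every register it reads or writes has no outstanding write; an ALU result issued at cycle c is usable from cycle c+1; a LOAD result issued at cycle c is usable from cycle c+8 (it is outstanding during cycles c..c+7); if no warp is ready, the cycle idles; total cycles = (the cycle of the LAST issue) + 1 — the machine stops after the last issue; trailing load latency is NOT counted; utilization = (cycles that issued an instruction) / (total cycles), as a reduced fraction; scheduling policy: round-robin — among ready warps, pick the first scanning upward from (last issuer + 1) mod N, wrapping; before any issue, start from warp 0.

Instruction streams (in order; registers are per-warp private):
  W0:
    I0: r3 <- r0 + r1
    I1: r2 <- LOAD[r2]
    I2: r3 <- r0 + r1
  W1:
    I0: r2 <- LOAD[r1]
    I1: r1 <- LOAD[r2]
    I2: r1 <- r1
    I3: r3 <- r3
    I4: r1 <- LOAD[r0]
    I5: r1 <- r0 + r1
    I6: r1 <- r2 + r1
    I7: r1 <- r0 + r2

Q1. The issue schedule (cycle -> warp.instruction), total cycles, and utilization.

cycle 0: W0.I0
cycle 1: W1.I0
cycle 2: W0.I1
cycle 3: W0.I2
cycle 4: idle
cycle 5: idle
cycle 6: idle
cycle 7: idle
cycle 8: idle
cycle 9: W1.I1
cycle 10: idle
cycle 11: idle
cycle 12: idle
cycle 13: idle
cycle 14: idle
cycle 15: idle
cycle 16: idle
cycle 17: W1.I2
cycle 18: W1.I3
cycle 19: W1.I4
cycle 20: idle
cycle 21: idle
cycle 22: idle
cycle 23: idle
cycle 24: idle
cycle 25: idle
cycle 26: idle
cycle 27: W1.I5
cycle 28: W1.I6
cycle 29: W1.I7

Answer: 30 cycles, utilization 11/30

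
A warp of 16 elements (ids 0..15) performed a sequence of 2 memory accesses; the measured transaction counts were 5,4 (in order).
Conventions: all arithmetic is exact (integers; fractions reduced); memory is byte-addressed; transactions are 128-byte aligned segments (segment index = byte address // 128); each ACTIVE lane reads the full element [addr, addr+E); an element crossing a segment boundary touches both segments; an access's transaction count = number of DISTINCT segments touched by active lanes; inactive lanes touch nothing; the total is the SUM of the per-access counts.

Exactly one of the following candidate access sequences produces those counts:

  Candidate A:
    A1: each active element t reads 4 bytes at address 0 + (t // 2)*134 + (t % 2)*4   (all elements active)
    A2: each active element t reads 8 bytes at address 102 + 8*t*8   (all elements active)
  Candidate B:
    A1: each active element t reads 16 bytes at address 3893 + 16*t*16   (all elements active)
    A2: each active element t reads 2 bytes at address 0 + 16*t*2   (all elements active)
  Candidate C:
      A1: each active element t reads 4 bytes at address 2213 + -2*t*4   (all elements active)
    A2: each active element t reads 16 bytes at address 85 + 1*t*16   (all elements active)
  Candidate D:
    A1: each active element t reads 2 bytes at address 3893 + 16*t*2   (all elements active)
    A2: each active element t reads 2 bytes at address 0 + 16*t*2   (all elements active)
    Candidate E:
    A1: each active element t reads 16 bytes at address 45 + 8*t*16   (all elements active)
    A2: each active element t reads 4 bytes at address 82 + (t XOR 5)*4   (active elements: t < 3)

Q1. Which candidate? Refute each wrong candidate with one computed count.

A: A1 gives 8 transactions, not 5
B: A1 gives 16 transactions, not 5
C: A1 gives 2 transactions, not 5
E: A1 gives 16 transactions, not 5
D: all counts match (5,4)

Answer: D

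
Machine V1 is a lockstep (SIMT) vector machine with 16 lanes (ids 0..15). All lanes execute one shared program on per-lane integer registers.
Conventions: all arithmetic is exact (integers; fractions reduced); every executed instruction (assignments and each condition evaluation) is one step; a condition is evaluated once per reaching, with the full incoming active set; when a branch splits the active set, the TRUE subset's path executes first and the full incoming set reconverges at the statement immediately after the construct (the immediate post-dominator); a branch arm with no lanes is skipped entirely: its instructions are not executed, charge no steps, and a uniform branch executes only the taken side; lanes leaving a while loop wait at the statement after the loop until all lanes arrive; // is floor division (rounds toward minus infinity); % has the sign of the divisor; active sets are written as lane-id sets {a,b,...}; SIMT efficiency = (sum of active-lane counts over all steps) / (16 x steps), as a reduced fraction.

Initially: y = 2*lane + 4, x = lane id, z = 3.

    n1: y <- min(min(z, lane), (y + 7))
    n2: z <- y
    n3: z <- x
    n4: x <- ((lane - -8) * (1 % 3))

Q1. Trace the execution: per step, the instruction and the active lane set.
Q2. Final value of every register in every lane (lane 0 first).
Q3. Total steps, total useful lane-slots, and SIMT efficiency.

step 0: y <- min(min(z, lane), (y + 7)) {0,1,2,3,4,5,6,7,8,9,10,11,12,13,14,15}
step 1: z <- y                       {0,1,2,3,4,5,6,7,8,9,10,11,12,13,14,15}
step 2: z <- x                       {0,1,2,3,4,5,6,7,8,9,10,11,12,13,14,15}
step 3: x <- ((lane - -8) * (1 % 3)) {0,1,2,3,4,5,6,7,8,9,10,11,12,13,14,15}

Answer: 4 steps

y: 0,1,2,3,3,3,3,3,3,3,3,3,3,3,3,3
x: 8,9,10,11,12,13,14,15,16,17,18,19,20,21,22,23
z: 0,1,2,3,4,5,6,7,8,9,10,11,12,13,14,15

steps = 4; useful = 64; efficiency = 64/64 = 1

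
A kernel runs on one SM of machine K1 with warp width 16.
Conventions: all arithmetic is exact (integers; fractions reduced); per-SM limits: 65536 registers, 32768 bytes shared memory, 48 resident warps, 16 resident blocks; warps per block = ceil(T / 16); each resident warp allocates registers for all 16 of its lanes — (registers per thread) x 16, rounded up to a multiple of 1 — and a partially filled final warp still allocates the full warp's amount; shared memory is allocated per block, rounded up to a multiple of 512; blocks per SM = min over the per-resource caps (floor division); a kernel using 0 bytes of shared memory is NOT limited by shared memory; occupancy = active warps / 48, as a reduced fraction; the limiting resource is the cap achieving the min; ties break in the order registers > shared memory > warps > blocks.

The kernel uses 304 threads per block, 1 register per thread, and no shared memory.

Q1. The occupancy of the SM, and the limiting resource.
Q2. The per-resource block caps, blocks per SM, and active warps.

Answer: occupancy 19/24, limited by warps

registers: 215 blocks
shared memory: no limit (kernel uses none)
warps: 2 blocks
blocks: 16 blocks

Answer: 2 blocks, 38 active warps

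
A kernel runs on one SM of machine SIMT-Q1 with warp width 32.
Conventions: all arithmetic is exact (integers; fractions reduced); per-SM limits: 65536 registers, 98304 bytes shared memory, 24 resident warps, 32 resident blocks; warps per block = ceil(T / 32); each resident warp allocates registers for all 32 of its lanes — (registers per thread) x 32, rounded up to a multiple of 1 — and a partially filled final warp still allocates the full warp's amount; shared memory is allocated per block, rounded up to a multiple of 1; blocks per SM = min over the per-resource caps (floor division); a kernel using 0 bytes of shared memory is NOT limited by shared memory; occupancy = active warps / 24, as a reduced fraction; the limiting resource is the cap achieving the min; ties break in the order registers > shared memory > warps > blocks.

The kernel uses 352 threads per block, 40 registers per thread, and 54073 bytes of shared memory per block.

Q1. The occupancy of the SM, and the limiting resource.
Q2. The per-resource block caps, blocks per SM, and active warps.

Answer: occupancy 11/24, limited by shared memory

registers: 4 blocks
shared memory: 1 block
warps: 2 blocks
blocks: 32 blocks

Answer: 1 block, 11 active warps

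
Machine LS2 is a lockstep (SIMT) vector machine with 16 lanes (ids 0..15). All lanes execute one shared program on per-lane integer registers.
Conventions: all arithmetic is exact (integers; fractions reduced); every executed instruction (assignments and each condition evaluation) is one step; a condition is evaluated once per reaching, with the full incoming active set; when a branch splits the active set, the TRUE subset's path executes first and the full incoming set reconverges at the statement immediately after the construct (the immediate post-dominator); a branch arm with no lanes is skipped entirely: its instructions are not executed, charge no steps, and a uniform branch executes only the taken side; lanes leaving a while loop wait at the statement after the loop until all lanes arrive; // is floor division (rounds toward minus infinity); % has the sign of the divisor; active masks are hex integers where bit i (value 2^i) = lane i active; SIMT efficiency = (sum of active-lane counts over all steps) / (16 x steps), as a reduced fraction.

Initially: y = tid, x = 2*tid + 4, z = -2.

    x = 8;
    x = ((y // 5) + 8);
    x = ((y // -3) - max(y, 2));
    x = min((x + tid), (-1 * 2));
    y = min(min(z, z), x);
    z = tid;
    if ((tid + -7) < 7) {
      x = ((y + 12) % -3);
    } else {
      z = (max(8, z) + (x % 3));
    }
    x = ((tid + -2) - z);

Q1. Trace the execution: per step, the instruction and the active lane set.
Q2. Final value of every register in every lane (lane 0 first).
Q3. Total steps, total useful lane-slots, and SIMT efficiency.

step 0: x <- 8                       0xffff
step 1: x <- ((y // 5) + 8)          0xffff
step 2: x <- ((y // -3) - max(y, 2)) 0xffff
step 3: x <- min((x + tid), (-1 * 2)) 0xffff
step 4: y <- min(min(z, z), x)       0xffff
step 5: z <- tid                     0xffff
step 6: eval ((tid + -7) < 7)        0xffff
step 7: x <- ((y + 12) % -3)         0x3fff
step 8: z <- (max(8, z) + (x % 3))   0xc000
step 9: x <- ((tid + -2) - z)        0xffff

Answer: 10 steps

y: -2,-2,-2,-2,-2,-2,-2,-3,-3,-3,-4,-4,-4,-5,-5,-5
x: -2,-2,-2,-2,-2,-2,-2,-2,-2,-2,-2,-2,-2,-2,-3,-3
z: 0,1,2,3,4,5,6,7,8,9,10,11,12,13,15,16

steps = 10; useful = 144; efficiency = 144/160 = 9/10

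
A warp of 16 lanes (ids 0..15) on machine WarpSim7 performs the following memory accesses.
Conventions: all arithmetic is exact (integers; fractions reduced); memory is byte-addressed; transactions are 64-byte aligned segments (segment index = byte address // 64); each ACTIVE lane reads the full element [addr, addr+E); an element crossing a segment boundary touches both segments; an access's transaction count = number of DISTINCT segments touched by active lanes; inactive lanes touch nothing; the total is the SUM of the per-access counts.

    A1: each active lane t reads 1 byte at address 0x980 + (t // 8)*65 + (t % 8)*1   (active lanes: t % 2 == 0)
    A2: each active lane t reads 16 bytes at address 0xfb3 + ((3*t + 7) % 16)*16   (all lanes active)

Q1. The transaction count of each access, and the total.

A1: 2 transactions
A2: 5 transactions

Answer: 2,5; total 7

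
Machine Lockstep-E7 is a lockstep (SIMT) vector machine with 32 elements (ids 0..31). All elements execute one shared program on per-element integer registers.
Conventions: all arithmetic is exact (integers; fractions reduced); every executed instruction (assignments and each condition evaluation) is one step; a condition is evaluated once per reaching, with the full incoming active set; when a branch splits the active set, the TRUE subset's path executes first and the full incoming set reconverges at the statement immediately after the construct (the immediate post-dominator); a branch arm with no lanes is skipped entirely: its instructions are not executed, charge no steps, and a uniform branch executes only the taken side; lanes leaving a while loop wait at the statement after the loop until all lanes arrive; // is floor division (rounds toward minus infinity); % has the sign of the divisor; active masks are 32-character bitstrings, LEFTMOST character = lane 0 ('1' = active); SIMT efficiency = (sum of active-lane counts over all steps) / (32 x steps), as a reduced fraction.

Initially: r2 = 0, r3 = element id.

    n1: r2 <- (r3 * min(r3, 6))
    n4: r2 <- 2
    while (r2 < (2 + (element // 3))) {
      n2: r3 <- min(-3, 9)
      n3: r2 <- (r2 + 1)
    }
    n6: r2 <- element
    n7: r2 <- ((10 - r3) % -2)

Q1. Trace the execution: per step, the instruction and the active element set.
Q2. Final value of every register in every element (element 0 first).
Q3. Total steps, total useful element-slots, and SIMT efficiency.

step 0: r2 <- (r3 * min(r3, 6))      11111111111111111111111111111111
step 1: r2 <- 2                      11111111111111111111111111111111
step 2: eval (r2 < (2 + (element // 3))) 11111111111111111111111111111111
step 3: r3 <- min(-3, 9)             00011111111111111111111111111111
step 4: r2 <- (r2 + 1)               00011111111111111111111111111111
step 5: eval (r2 < (2 + (element // 3))) 00011111111111111111111111111111
step 6: r3 <- min(-3, 9)             00000011111111111111111111111111
step 7: r2 <- (r2 + 1)               00000011111111111111111111111111
step 8: eval (r2 < (2 + (element // 3))) 00000011111111111111111111111111
step 9: r3 <- min(-3, 9)             00000000011111111111111111111111
step 10: r2 <- (r2 + 1)               00000000011111111111111111111111
step 11: eval (r2 < (2 + (element // 3))) 00000000011111111111111111111111
step 12: r3 <- min(-3, 9)             00000000000011111111111111111111
step 13: r2 <- (r2 + 1)               00000000000011111111111111111111
step 14: eval (r2 < (2 + (element // 3))) 00000000000011111111111111111111
step 15: r3 <- min(-3, 9)             00000000000000011111111111111111
step 16: r2 <- (r2 + 1)               00000000000000011111111111111111
step 17: eval (r2 < (2 + (element // 3))) 00000000000000011111111111111111
step 18: r3 <- min(-3, 9)             00000000000000000011111111111111
step 19: r2 <- (r2 + 1)               00000000000000000011111111111111
step 20: eval (r2 < (2 + (element // 3))) 00000000000000000011111111111111
step 21: r3 <- min(-3, 9)             00000000000000000000011111111111
step 22: r2 <- (r2 + 1)               00000000000000000000011111111111
step 23: eval (r2 < (2 + (element // 3))) 00000000000000000000011111111111
step 24: r3 <- min(-3, 9)             00000000000000000000000011111111
step 25: r2 <- (r2 + 1)               00000000000000000000000011111111
step 26: eval (r2 < (2 + (element // 3))) 00000000000000000000000011111111
step 27: r3 <- min(-3, 9)             00000000000000000000000000011111
step 28: r2 <- (r2 + 1)               00000000000000000000000000011111
step 29: eval (r2 < (2 + (element // 3))) 00000000000000000000000000011111
step 30: r3 <- min(-3, 9)             00000000000000000000000000000011
step 31: r2 <- (r2 + 1)               00000000000000000000000000000011
step 32: eval (r2 < (2 + (element // 3))) 00000000000000000000000000000011
step 33: r2 <- element                11111111111111111111111111111111
step 34: r2 <- ((10 - r3) % -2)       11111111111111111111111111111111

Answer: 35 steps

r2: 0,-1,0,-1,-1,-1,-1,-1,-1,-1,-1,-1,-1,-1,-1,-1,-1,-1,-1,-1,-1,-1,-1,-1,-1,-1,-1,-1,-1,-1,-1,-1
r3: 0,1,2,-3,-3,-3,-3,-3,-3,-3,-3,-3,-3,-3,-3,-3,-3,-3,-3,-3,-3,-3,-3,-3,-3,-3,-3,-3,-3,-3,-3,-3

steps = 35; useful = 625; efficiency = 625/1120 = 125/224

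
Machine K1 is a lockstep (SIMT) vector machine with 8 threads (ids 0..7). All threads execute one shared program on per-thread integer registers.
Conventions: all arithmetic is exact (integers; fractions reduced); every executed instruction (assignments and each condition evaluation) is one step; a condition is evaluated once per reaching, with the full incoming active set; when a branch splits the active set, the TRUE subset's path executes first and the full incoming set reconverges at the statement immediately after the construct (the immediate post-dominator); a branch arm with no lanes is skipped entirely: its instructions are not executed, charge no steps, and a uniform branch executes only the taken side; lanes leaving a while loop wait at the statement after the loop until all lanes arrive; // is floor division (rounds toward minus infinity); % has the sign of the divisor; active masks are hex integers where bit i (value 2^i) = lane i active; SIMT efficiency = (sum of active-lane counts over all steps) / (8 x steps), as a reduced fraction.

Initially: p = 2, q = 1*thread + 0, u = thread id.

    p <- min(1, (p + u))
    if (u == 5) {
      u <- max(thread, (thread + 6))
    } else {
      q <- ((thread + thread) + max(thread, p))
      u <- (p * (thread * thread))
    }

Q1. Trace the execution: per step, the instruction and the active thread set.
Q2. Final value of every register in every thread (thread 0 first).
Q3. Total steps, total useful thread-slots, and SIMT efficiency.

step 0: p <- min(1, (p + u))         0xff
step 1: eval (u == 5)                0xff
step 2: u <- max(thread, (thread + 6)) 0x20
step 3: q <- ((thread + thread) + max(thread, p)) 0xdf
step 4: u <- (p * (thread * thread)) 0xdf

Answer: 5 steps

p: 1,1,1,1,1,1,1,1
q: 1,3,6,9,12,5,18,21
u: 0,1,4,9,16,11,36,49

steps = 5; useful = 31; efficiency = 31/40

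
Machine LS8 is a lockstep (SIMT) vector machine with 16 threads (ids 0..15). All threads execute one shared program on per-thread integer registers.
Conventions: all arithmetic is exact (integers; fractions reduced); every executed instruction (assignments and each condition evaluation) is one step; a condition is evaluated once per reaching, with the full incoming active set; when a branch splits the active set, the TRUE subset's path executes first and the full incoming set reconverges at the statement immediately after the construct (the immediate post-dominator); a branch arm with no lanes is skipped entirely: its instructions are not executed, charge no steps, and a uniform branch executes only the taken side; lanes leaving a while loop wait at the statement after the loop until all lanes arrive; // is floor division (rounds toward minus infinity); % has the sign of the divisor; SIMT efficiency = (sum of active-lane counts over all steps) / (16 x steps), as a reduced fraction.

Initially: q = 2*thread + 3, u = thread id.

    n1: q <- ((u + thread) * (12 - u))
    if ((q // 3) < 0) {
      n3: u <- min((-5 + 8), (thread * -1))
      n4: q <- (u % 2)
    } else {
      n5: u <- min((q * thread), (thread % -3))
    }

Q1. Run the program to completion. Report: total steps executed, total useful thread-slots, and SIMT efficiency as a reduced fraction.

Answer: 5 steps, 51 useful, 51/80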